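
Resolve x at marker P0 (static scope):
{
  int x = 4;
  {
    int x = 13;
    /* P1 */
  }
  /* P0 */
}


x declared in the same block as P0
x = 4


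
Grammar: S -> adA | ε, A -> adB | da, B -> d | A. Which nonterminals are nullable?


A nonterminal is nullable iff some alternative derives ε (directly, or every symbol in it is nullable)
Nullable: {S}


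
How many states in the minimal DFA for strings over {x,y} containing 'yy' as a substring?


KMP-style automaton: 2 progress states + 1 absorbing accept = 3
Minimal DFA: 3 states


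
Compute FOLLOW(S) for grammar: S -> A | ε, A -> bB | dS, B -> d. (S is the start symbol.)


$ ∈ FOLLOW(S). For each A -> αBβ: add FIRST(β)\{ε} to FOLLOW(B); if β nullable, add FOLLOW(A).
FOLLOW(S) = {$}


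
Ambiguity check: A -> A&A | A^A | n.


'n&n^n' has two parse trees (no precedence encoded between & and ^)
Ambiguous


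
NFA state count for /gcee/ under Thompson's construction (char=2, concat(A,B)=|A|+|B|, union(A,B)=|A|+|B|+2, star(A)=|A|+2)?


Syntax tree has 4 char leaf(s), 0 union(s), 0 star(s)
chars contribute 4×2 = 8; each union adds +2; each star adds +2
Total: 8 + 0 + 0 = 8 states


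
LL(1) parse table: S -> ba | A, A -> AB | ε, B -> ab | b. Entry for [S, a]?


For [S, a]: 'a' ∈ FIRST(A)
Entry: S -> A


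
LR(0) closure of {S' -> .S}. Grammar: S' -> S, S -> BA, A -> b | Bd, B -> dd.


Start: S' -> .S
For each item with dot before a nonterminal B, add B -> .γ for every B-production
Closure: [S' -> .S, S -> .BA, B -> .dd]


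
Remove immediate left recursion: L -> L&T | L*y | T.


Left-recursive alternatives: L&T, L*y; non-recursive: T
Introduce L': L -> TL', L' -> &TL' | *yL' | ε


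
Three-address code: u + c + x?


Break into single-operator statements:
t1 = u + c
t2 = t1 + x


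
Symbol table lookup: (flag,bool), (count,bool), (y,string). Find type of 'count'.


Lookup 'count' → type bool


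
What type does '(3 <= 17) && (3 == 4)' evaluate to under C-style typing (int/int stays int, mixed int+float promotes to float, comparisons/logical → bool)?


Operand types: bool && bool
Rule: logical operators take bool operands and yield bool
Result type: bool


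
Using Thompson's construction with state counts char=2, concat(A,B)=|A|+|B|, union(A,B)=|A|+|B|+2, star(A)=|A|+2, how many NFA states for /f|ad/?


Syntax tree has 3 char leaf(s), 1 union(s), 0 star(s)
chars contribute 3×2 = 6; each union adds +2; each star adds +2
Total: 6 + 2 + 0 = 8 states


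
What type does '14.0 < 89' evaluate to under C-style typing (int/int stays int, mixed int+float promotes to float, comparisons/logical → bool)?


Operand types: float < int
Rule: comparison yields bool
Result type: bool


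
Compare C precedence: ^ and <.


'<' is relational (level 7); '^' is bitwise XOR (level 4)
Higher level binds tighter
'<' has higher precedence than '^'


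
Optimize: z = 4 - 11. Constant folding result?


4 - 11 = -7 at compile time
Optimized: z = -7


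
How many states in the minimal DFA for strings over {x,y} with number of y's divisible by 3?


Track (count of y) mod 3: states 0..2, accept at 0
Minimal DFA: 3 states


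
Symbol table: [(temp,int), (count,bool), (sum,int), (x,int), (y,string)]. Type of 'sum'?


Lookup 'sum' → type int


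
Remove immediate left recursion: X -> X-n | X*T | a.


Left-recursive alternatives: X-n, X*T; non-recursive: a
Introduce X': X -> aX', X' -> -nX' | *TX' | ε


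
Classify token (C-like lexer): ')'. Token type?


Pattern: delimiter/punctuation
Type: PUNCTUATION


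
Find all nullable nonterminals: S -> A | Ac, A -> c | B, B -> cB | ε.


A nonterminal is nullable iff some alternative derives ε (directly, or every symbol in it is nullable)
Nullable: {A, B, S}


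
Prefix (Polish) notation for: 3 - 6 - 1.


left-to-right (same/higher precedence on left): tree is (- (- 3 6) 1)
Prefix: - - 3 6 1


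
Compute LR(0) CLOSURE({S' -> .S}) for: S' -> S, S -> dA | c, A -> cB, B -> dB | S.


Start: S' -> .S
For each item with dot before a nonterminal B, add B -> .γ for every B-production
Closure: [S' -> .S, S -> .dA, S -> .c]


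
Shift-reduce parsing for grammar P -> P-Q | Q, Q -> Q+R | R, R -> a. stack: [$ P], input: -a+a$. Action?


shift '-' to continue P -> P-Q
Action: shift


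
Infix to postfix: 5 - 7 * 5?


* has higher precedence, evaluate 7*5 first
Postfix: 5 7 5 * -


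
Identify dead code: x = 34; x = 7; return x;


first assignment to x is overwritten before any read
Dead: 'x = 34'


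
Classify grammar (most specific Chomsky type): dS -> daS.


LHS has context (more than one symbol) and |LHS| ≤ |RHS|
Classification: Type 1 (Context-Sensitive)


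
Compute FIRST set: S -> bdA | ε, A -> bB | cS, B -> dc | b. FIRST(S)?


Per alternative of S: FIRST(bdA) = {b}; FIRST(ε) = {ε}
FIRST(S) = {b, ε}


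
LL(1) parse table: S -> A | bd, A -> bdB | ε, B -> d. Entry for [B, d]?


For [B, d]: 'd' ∈ FIRST(d)
Entry: B -> d


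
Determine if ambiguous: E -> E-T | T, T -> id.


precedence layered via separate nonterminal T: deterministic
Unambiguous


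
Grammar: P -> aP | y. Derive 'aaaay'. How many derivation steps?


Derivation: P => aP => aaP => aaaP => aaaaP => aaaay
Steps: 5


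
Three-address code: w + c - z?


Break into single-operator statements:
t1 = w + c
t2 = t1 - z


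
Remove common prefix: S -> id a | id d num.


Common prefix: 'id'
Factored: S -> id S', S' -> a | d num


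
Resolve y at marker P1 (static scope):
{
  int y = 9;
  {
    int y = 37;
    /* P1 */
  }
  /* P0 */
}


y declared in the same block as P1
y = 37


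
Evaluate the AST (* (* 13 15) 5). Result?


Evaluate inner: (* 13 15) = 195
Evaluate root: (* 195 5) = 975
Result: 975


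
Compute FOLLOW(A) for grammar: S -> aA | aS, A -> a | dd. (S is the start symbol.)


$ ∈ FOLLOW(S). For each A -> αBβ: add FIRST(β)\{ε} to FOLLOW(B); if β nullable, add FOLLOW(A).
FOLLOW(A) = {$}


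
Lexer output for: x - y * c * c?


Scan left to right, longest-match per lexeme
Tokens: ID(x), OP(-), ID(y), OP(*), ID(c), OP(*), ID(c)


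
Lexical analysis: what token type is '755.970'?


Pattern: digits with a decimal point
Type: FLOAT_LITERAL


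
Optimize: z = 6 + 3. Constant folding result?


6 + 3 = 9 at compile time
Optimized: z = 9


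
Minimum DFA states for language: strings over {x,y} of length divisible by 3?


Track length mod 3: states 0..2, accept at 0
Minimal DFA: 3 states


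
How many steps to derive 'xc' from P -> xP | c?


Derivation: P => xP => xc
Steps: 2


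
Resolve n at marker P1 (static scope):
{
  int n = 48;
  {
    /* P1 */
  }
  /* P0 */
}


P1's block does not declare n; resolves to the enclosing declaration at depth 0
n = 48


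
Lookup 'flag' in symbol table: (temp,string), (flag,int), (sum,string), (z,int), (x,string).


Lookup 'flag' → type int


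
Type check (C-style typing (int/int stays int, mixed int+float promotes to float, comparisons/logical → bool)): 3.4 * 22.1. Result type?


Operand types: float * float
Rule: mixed int/float promotes to float; int/int stays int
Result type: float


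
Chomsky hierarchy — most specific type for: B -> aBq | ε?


Single nonterminal LHS, but a^n q^n is not regular
Classification: Type 2 (Context-Free)


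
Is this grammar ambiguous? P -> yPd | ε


balanced y^n…d^n: each string has a unique parse
Unambiguous


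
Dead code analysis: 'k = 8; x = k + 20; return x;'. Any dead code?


k is read by x's definition; x is returned
No dead code


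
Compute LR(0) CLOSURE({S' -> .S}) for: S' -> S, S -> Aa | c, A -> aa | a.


Start: S' -> .S
For each item with dot before a nonterminal B, add B -> .γ for every B-production
Closure: [S' -> .S, S -> .Aa, S -> .c, A -> .aa, A -> .a]


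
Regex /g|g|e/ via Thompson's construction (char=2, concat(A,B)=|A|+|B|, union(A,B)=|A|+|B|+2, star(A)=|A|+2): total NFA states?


Syntax tree has 3 char leaf(s), 2 union(s), 0 star(s)
chars contribute 3×2 = 6; each union adds +2; each star adds +2
Total: 6 + 4 + 0 = 10 states


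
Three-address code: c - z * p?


Break into single-operator statements:
t1 = z * p
t2 = c - t1


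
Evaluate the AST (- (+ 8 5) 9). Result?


Evaluate inner: (+ 8 5) = 13
Evaluate root: (- 13 9) = 4
Result: 4


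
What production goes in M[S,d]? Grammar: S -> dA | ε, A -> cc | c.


For [S, d]: 'd' ∈ FIRST(dA)
Entry: S -> dA


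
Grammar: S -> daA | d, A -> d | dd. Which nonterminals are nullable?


A nonterminal is nullable iff some alternative derives ε (directly, or every symbol in it is nullable)
Nullable: {}


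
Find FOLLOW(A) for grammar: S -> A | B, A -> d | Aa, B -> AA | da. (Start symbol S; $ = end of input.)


$ ∈ FOLLOW(S). For each A -> αBβ: add FIRST(β)\{ε} to FOLLOW(B); if β nullable, add FOLLOW(A).
FOLLOW(A) = {$, a, d}


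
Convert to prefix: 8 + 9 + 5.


left-to-right (same/higher precedence on left): tree is (+ (+ 8 9) 5)
Prefix: + + 8 9 5


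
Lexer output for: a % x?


Scan left to right, longest-match per lexeme
Tokens: ID(a), OP(%), ID(x)


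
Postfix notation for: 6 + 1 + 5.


Left to right (same or higher precedence on left)
Postfix: 6 1 + 5 +


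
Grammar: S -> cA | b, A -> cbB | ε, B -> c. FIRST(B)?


Per alternative of B: FIRST(c) = {c}
FIRST(B) = {c}


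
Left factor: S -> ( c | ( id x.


Common prefix: '('
Factored: S -> ( S', S' -> c | id x


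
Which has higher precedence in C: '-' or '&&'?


'-' is additive (level 9); '&&' is logical AND (level 2)
Higher level binds tighter
'-' has higher precedence than '&&'


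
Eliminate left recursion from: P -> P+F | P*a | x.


Left-recursive alternatives: P+F, P*a; non-recursive: x
Introduce P': P -> xP', P' -> +FP' | *aP' | ε


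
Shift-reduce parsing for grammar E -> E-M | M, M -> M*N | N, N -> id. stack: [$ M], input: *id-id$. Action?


shift '*' to continue M -> M*N
Action: shift


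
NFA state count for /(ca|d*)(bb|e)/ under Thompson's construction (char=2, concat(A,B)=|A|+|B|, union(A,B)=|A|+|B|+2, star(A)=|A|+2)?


Syntax tree has 6 char leaf(s), 2 union(s), 1 star(s)
chars contribute 6×2 = 12; each union adds +2; each star adds +2
Total: 12 + 4 + 2 = 18 states


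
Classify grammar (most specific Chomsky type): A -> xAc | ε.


Single nonterminal LHS, but x^n c^n is not regular
Classification: Type 2 (Context-Free)


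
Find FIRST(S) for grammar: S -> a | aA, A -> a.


Per alternative of S: FIRST(a) = {a}; FIRST(aA) = {a}
FIRST(S) = {a}


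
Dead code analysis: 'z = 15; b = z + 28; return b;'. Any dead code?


z is read by b's definition; b is returned
No dead code


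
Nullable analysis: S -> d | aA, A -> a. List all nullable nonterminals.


A nonterminal is nullable iff some alternative derives ε (directly, or every symbol in it is nullable)
Nullable: {}


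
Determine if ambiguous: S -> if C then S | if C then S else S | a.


dangling else: 'if C then if C then a else a' parses two ways
Ambiguous


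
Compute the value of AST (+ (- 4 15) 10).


Evaluate inner: (- 4 15) = -11
Evaluate root: (+ -11 10) = -1
Result: -1


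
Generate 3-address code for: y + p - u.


Break into single-operator statements:
t1 = y + p
t2 = t1 - u


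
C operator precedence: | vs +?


'+' is additive (level 9); '|' is bitwise OR (level 3)
Higher level binds tighter
'+' has higher precedence than '|'


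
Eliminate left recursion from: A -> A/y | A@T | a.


Left-recursive alternatives: A/y, A@T; non-recursive: a
Introduce A': A -> aA', A' -> /yA' | @TA' | ε


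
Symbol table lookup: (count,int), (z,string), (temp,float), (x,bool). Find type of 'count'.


Lookup 'count' → type int


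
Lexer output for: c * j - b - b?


Scan left to right, longest-match per lexeme
Tokens: ID(c), OP(*), ID(j), OP(-), ID(b), OP(-), ID(b)


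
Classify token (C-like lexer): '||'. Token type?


Pattern: operator symbol
Type: OPERATOR


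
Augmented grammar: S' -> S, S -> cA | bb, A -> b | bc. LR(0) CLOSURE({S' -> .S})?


Start: S' -> .S
For each item with dot before a nonterminal B, add B -> .γ for every B-production
Closure: [S' -> .S, S -> .cA, S -> .bb]


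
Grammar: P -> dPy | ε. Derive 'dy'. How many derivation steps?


Derivation: P => dPy => dy
Steps: 2


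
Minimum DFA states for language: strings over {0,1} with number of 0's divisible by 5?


Track (count of 0) mod 5: states 0..4, accept at 0
Minimal DFA: 5 states


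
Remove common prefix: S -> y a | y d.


Common prefix: 'y'
Factored: S -> y S', S' -> a | d


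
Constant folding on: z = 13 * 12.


13 * 12 = 156 at compile time
Optimized: z = 156


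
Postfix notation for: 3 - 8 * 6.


* has higher precedence, evaluate 8*6 first
Postfix: 3 8 6 * -


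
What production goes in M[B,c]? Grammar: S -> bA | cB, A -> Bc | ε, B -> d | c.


For [B, c]: 'c' ∈ FIRST(c)
Entry: B -> c


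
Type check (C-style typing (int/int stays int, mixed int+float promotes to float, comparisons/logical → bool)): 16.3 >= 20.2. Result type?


Operand types: float >= float
Rule: comparison yields bool
Result type: bool


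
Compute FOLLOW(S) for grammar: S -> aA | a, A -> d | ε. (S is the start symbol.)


$ ∈ FOLLOW(S). For each A -> αBβ: add FIRST(β)\{ε} to FOLLOW(B); if β nullable, add FOLLOW(A).
FOLLOW(S) = {$}


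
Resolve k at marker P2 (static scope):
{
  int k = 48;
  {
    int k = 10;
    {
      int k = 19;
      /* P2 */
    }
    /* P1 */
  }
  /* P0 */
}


k declared in the same block as P2
k = 19


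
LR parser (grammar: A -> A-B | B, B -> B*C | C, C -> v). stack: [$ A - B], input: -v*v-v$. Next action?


handle 'A-B' on top; lookahead ∈ FOLLOW(A) = {-, $}
Action: reduce (A -> A-B)


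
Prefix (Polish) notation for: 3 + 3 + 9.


left-to-right (same/higher precedence on left): tree is (+ (+ 3 3) 9)
Prefix: + + 3 3 9


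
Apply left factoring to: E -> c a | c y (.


Common prefix: 'c'
Factored: E -> c E', E' -> a | y (


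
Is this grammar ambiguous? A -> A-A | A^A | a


'a-a^a' has two parse trees (no precedence encoded between - and ^)
Ambiguous


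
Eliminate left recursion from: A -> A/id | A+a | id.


Left-recursive alternatives: A/id, A+a; non-recursive: id
Introduce A': A -> idA', A' -> /idA' | +aA' | ε


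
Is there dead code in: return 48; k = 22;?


statement follows a return and is unreachable
Dead: 'k = 22'


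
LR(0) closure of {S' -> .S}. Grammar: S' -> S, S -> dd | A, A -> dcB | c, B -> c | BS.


Start: S' -> .S
For each item with dot before a nonterminal B, add B -> .γ for every B-production
Closure: [S' -> .S, S -> .dd, S -> .A, A -> .dcB, A -> .c]


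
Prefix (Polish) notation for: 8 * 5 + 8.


left-to-right (same/higher precedence on left): tree is (+ (* 8 5) 8)
Prefix: + * 8 5 8


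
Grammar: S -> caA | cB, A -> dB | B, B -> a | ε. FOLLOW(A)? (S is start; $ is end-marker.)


$ ∈ FOLLOW(S). For each A -> αBβ: add FIRST(β)\{ε} to FOLLOW(B); if β nullable, add FOLLOW(A).
FOLLOW(A) = {$}


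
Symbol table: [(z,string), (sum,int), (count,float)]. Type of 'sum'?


Lookup 'sum' → type int


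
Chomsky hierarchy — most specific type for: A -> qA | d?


Right-linear: every RHS is a terminal or a terminal followed by one nonterminal
Classification: Type 3 (Regular)


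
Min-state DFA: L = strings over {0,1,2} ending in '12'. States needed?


Track the longest suffix of input matching a prefix of '12': 3 classes (prefixes of length 0..2)
Minimal DFA: 3 states


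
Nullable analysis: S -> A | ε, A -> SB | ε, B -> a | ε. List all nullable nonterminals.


A nonterminal is nullable iff some alternative derives ε (directly, or every symbol in it is nullable)
Nullable: {A, B, S}


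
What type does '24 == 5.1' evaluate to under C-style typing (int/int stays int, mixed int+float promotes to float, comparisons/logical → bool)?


Operand types: int == float
Rule: comparison yields bool
Result type: bool


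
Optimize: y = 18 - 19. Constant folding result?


18 - 19 = -1 at compile time
Optimized: y = -1


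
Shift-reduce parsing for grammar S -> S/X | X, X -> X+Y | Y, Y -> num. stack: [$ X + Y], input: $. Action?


handle 'X+Y' on top
Action: reduce (X -> X+Y)


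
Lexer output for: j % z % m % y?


Scan left to right, longest-match per lexeme
Tokens: ID(j), OP(%), ID(z), OP(%), ID(m), OP(%), ID(y)


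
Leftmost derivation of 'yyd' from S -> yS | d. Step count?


Derivation: S => yS => yyS => yyd
Steps: 3


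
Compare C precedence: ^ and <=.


'<=' is relational (level 7); '^' is bitwise XOR (level 4)
Higher level binds tighter
'<=' has higher precedence than '^'


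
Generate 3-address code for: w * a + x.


Break into single-operator statements:
t1 = w * a
t2 = t1 + x


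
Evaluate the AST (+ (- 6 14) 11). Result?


Evaluate inner: (- 6 14) = -8
Evaluate root: (+ -8 11) = 3
Result: 3


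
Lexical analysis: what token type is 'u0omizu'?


Pattern: letter/underscore followed by alphanumerics, not a keyword
Type: IDENTIFIER


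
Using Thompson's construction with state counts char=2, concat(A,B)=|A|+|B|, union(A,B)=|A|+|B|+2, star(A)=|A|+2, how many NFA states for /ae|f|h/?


Syntax tree has 4 char leaf(s), 2 union(s), 0 star(s)
chars contribute 4×2 = 8; each union adds +2; each star adds +2
Total: 8 + 4 + 0 = 12 states


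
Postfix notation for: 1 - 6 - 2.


Left to right (same or higher precedence on left)
Postfix: 1 6 - 2 -


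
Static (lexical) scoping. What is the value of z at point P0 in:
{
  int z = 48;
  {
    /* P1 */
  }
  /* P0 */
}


z declared in the same block as P0
z = 48


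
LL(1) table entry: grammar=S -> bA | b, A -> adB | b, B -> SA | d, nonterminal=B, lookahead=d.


For [B, d]: 'd' ∈ FIRST(d)
Entry: B -> d


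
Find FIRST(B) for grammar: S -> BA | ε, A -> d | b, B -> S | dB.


Per alternative of B: FIRST(S) = {b, d, ε}; FIRST(dB) = {d}
FIRST(B) = {b, d, ε}


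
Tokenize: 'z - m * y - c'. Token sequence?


Scan left to right, longest-match per lexeme
Tokens: ID(z), OP(-), ID(m), OP(*), ID(y), OP(-), ID(c)


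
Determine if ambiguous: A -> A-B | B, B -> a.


precedence layered via separate nonterminal B: deterministic
Unambiguous


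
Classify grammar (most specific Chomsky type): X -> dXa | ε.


Single nonterminal LHS, but d^n a^n is not regular
Classification: Type 2 (Context-Free)


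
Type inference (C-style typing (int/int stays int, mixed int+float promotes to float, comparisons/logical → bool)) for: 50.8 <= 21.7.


Operand types: float <= float
Rule: comparison yields bool
Result type: bool


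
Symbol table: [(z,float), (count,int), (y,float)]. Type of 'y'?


Lookup 'y' → type float


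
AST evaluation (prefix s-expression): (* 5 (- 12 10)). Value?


Evaluate inner: (- 12 10) = 2
Evaluate root: (* 5 2) = 10
Result: 10


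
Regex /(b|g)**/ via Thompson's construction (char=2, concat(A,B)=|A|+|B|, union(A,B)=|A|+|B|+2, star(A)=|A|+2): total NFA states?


Syntax tree has 2 char leaf(s), 1 union(s), 2 star(s)
chars contribute 2×2 = 4; each union adds +2; each star adds +2
Total: 4 + 2 + 4 = 10 states


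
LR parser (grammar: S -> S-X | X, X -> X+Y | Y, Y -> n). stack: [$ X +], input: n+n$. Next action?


no handle; shift 'n'
Action: shift


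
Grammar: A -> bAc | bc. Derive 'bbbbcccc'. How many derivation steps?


Derivation: A => bAc => bbAcc => bbbAccc => bbbbcccc
Steps: 4


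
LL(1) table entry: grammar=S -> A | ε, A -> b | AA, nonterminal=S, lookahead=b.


For [S, b]: 'b' ∈ FIRST(A)
Entry: S -> A


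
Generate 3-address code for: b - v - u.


Break into single-operator statements:
t1 = b - v
t2 = t1 - u


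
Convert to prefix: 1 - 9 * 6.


'*' binds tighter: tree is (- 1 (* 9 6))
Prefix: - 1 * 9 6


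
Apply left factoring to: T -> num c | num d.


Common prefix: 'num'
Factored: T -> num T', T' -> c | d


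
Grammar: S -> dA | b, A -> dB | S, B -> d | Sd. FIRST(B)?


Per alternative of B: FIRST(d) = {d}; FIRST(Sd) = {b, d}
FIRST(B) = {b, d}


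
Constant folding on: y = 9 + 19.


9 + 19 = 28 at compile time
Optimized: y = 28


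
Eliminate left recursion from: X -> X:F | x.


Left-recursive alternatives: X:F; non-recursive: x
Introduce X': X -> xX', X' -> :FX' | ε


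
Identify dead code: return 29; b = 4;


statement follows a return and is unreachable
Dead: 'b = 4'


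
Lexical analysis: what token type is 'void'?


Pattern: reserved word
Type: KEYWORD


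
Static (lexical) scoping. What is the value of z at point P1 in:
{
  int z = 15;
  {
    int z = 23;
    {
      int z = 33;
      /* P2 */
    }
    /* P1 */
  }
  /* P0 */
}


z declared in the same block as P1
z = 23


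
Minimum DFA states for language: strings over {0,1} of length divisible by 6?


Track length mod 6: states 0..5, accept at 0
Minimal DFA: 6 states


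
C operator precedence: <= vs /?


'/' is multiplicative (level 10); '<=' is relational (level 7)
Higher level binds tighter
'/' has higher precedence than '<='


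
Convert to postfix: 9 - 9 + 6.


Left to right (same or higher precedence on left)
Postfix: 9 9 - 6 +


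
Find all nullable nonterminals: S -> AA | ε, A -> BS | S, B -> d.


A nonterminal is nullable iff some alternative derives ε (directly, or every symbol in it is nullable)
Nullable: {A, S}


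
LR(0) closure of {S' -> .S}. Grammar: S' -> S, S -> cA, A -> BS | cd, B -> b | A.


Start: S' -> .S
For each item with dot before a nonterminal B, add B -> .γ for every B-production
Closure: [S' -> .S, S -> .cA]


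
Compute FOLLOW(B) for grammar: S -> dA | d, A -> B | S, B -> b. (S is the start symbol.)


$ ∈ FOLLOW(S). For each A -> αBβ: add FIRST(β)\{ε} to FOLLOW(B); if β nullable, add FOLLOW(A).
FOLLOW(B) = {$}


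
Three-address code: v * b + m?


Break into single-operator statements:
t1 = v * b
t2 = t1 + m


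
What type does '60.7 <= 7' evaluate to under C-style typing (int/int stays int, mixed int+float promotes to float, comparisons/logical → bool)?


Operand types: float <= int
Rule: comparison yields bool
Result type: bool


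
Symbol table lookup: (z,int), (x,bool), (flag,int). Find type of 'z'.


Lookup 'z' → type int


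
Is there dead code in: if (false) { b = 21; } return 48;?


condition is constant false, so the whole block is unreachable
Dead: 'if (false) { b = 21; }'


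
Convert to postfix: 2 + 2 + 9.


Left to right (same or higher precedence on left)
Postfix: 2 2 + 9 +


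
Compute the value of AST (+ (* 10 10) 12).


Evaluate inner: (* 10 10) = 100
Evaluate root: (+ 100 12) = 112
Result: 112


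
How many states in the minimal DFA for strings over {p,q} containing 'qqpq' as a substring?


KMP-style automaton: 4 progress states + 1 absorbing accept = 5
Minimal DFA: 5 states


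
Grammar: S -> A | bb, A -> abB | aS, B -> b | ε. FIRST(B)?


Per alternative of B: FIRST(b) = {b}; FIRST(ε) = {ε}
FIRST(B) = {b, ε}


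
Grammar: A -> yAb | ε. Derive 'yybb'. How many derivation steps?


Derivation: A => yAb => yyAbb => yybb
Steps: 3


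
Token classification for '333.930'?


Pattern: digits with a decimal point
Type: FLOAT_LITERAL


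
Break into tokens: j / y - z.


Scan left to right, longest-match per lexeme
Tokens: ID(j), OP(/), ID(y), OP(-), ID(z)


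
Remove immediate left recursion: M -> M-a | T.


Left-recursive alternatives: M-a; non-recursive: T
Introduce M': M -> TM', M' -> -aM' | ε


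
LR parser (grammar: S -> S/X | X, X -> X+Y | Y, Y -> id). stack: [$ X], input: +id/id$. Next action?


shift '+' to continue X -> X+Y
Action: shift


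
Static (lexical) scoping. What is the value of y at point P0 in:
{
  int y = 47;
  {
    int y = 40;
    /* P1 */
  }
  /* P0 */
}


y declared in the same block as P0
y = 47


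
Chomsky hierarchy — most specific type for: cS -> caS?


LHS has context (more than one symbol) and |LHS| ≤ |RHS|
Classification: Type 1 (Context-Sensitive)


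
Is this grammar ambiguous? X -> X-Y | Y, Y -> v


precedence layered via separate nonterminal Y: deterministic
Unambiguous


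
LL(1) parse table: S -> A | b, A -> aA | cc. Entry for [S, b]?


For [S, b]: 'b' ∈ FIRST(b)
Entry: S -> b


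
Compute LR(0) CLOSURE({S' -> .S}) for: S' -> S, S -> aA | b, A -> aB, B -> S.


Start: S' -> .S
For each item with dot before a nonterminal B, add B -> .γ for every B-production
Closure: [S' -> .S, S -> .aA, S -> .b]


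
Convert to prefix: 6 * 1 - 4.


left-to-right (same/higher precedence on left): tree is (- (* 6 1) 4)
Prefix: - * 6 1 4


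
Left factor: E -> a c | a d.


Common prefix: 'a'
Factored: E -> a E', E' -> c | d


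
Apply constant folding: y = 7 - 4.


7 - 4 = 3 at compile time
Optimized: y = 3


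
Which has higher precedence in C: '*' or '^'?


'*' is multiplicative (level 10); '^' is bitwise XOR (level 4)
Higher level binds tighter
'*' has higher precedence than '^'


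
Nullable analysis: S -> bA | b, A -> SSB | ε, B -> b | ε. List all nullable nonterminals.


A nonterminal is nullable iff some alternative derives ε (directly, or every symbol in it is nullable)
Nullable: {A, B}


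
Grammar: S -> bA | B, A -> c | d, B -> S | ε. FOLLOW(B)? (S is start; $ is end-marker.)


$ ∈ FOLLOW(S). For each A -> αBβ: add FIRST(β)\{ε} to FOLLOW(B); if β nullable, add FOLLOW(A).
FOLLOW(B) = {$}


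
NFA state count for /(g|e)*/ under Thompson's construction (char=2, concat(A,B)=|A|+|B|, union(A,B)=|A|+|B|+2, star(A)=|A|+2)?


Syntax tree has 2 char leaf(s), 1 union(s), 1 star(s)
chars contribute 2×2 = 4; each union adds +2; each star adds +2
Total: 4 + 2 + 2 = 8 states


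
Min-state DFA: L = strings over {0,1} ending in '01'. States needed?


Track the longest suffix of input matching a prefix of '01': 3 classes (prefixes of length 0..2)
Minimal DFA: 3 states


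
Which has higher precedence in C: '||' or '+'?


'+' is additive (level 9); '||' is logical OR (level 1)
Higher level binds tighter
'+' has higher precedence than '||'


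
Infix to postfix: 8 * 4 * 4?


Left to right (same or higher precedence on left)
Postfix: 8 4 * 4 *


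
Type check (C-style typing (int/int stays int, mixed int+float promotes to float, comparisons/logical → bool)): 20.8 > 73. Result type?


Operand types: float > int
Rule: comparison yields bool
Result type: bool


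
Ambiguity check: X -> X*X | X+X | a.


'a*a+a' has two parse trees (no precedence encoded between * and +)
Ambiguous


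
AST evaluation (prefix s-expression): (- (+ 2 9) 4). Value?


Evaluate inner: (+ 2 9) = 11
Evaluate root: (- 11 4) = 7
Result: 7


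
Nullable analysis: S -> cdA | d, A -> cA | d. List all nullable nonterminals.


A nonterminal is nullable iff some alternative derives ε (directly, or every symbol in it is nullable)
Nullable: {}


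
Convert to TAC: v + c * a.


Break into single-operator statements:
t1 = c * a
t2 = v + t1


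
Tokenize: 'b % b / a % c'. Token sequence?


Scan left to right, longest-match per lexeme
Tokens: ID(b), OP(%), ID(b), OP(/), ID(a), OP(%), ID(c)


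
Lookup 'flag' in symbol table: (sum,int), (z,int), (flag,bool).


Lookup 'flag' → type bool


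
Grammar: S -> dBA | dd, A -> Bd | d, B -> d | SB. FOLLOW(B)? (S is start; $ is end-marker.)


$ ∈ FOLLOW(S). For each A -> αBβ: add FIRST(β)\{ε} to FOLLOW(B); if β nullable, add FOLLOW(A).
FOLLOW(B) = {d}


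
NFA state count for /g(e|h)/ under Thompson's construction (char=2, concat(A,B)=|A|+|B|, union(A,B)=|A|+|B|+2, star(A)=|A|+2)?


Syntax tree has 3 char leaf(s), 1 union(s), 0 star(s)
chars contribute 3×2 = 6; each union adds +2; each star adds +2
Total: 6 + 2 + 0 = 8 states


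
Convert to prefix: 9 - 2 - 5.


left-to-right (same/higher precedence on left): tree is (- (- 9 2) 5)
Prefix: - - 9 2 5


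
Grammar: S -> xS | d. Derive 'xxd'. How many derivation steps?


Derivation: S => xS => xxS => xxd
Steps: 3


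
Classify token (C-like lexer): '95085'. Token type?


Pattern: digits only
Type: INTEGER_LITERAL


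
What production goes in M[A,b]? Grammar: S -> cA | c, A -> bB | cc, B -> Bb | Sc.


For [A, b]: 'b' ∈ FIRST(bB)
Entry: A -> bB


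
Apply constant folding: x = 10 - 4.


10 - 4 = 6 at compile time
Optimized: x = 6


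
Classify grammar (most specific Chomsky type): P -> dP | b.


Right-linear: every RHS is a terminal or a terminal followed by one nonterminal
Classification: Type 3 (Regular)


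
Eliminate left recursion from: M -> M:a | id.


Left-recursive alternatives: M:a; non-recursive: id
Introduce M': M -> idM', M' -> :aM' | ε


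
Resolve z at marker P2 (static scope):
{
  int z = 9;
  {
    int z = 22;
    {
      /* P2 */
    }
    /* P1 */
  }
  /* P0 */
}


P2's block does not declare z; resolves to the enclosing declaration at depth 1
z = 22


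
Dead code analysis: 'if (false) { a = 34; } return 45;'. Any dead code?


condition is constant false, so the whole block is unreachable
Dead: 'if (false) { a = 34; }'


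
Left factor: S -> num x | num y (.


Common prefix: 'num'
Factored: S -> num S', S' -> x | y (


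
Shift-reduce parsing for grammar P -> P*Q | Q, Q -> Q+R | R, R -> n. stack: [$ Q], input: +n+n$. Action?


shift '+' to continue Q -> Q+R
Action: shift


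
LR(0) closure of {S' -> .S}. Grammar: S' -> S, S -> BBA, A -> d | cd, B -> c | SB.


Start: S' -> .S
For each item with dot before a nonterminal B, add B -> .γ for every B-production
Closure: [S' -> .S, S -> .BBA, B -> .c, B -> .SB]


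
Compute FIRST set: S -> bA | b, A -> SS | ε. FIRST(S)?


Per alternative of S: FIRST(bA) = {b}; FIRST(b) = {b}
FIRST(S) = {b}


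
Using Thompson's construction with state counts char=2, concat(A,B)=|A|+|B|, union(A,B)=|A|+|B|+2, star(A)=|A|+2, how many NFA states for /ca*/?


Syntax tree has 2 char leaf(s), 0 union(s), 1 star(s)
chars contribute 2×2 = 4; each union adds +2; each star adds +2
Total: 4 + 0 + 2 = 6 states


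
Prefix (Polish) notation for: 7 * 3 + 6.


left-to-right (same/higher precedence on left): tree is (+ (* 7 3) 6)
Prefix: + * 7 3 6


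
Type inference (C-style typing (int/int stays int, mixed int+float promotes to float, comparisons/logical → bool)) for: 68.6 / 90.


Operand types: float / int
Rule: mixed int/float promotes to float; int/int stays int
Result type: float


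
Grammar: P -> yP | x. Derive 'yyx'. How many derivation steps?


Derivation: P => yP => yyP => yyx
Steps: 3


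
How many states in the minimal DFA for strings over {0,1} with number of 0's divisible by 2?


Track (count of 0) mod 2: states 0..1, accept at 0
Minimal DFA: 2 states


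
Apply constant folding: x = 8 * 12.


8 * 12 = 96 at compile time
Optimized: x = 96


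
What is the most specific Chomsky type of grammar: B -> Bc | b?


Left-linear: every RHS is a terminal or one nonterminal followed by a terminal
Classification: Type 3 (Regular)


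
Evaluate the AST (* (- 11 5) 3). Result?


Evaluate inner: (- 11 5) = 6
Evaluate root: (* 6 3) = 18
Result: 18


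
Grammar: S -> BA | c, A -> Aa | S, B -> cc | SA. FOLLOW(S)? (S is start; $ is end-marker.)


$ ∈ FOLLOW(S). For each A -> αBβ: add FIRST(β)\{ε} to FOLLOW(B); if β nullable, add FOLLOW(A).
FOLLOW(S) = {$, a, c}


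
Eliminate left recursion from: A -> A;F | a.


Left-recursive alternatives: A;F; non-recursive: a
Introduce A': A -> aA', A' -> ;FA' | ε


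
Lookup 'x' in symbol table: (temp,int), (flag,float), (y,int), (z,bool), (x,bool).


Lookup 'x' → type bool


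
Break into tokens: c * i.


Scan left to right, longest-match per lexeme
Tokens: ID(c), OP(*), ID(i)


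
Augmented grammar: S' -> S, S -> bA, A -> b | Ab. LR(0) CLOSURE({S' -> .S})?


Start: S' -> .S
For each item with dot before a nonterminal B, add B -> .γ for every B-production
Closure: [S' -> .S, S -> .bA]


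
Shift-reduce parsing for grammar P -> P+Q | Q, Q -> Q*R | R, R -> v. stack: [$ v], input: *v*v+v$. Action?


'v' on top is the handle for R -> v
Action: reduce (R -> v)


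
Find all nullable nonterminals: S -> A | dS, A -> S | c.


A nonterminal is nullable iff some alternative derives ε (directly, or every symbol in it is nullable)
Nullable: {}


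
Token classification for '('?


Pattern: delimiter/punctuation
Type: PUNCTUATION


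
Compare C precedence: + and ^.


'+' is additive (level 9); '^' is bitwise XOR (level 4)
Higher level binds tighter
'+' has higher precedence than '^'


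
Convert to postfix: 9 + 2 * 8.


* has higher precedence, evaluate 2*8 first
Postfix: 9 2 8 * +


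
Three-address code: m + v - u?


Break into single-operator statements:
t1 = m + v
t2 = t1 - u


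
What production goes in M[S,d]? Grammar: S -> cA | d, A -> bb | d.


For [S, d]: 'd' ∈ FIRST(d)
Entry: S -> d


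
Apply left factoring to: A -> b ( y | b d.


Common prefix: 'b'
Factored: A -> b A', A' -> ( y | d


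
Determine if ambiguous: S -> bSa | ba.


balanced b^n…a^n: each string has a unique parse
Unambiguous


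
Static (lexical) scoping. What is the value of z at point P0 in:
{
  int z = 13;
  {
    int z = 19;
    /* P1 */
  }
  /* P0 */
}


z declared in the same block as P0
z = 13


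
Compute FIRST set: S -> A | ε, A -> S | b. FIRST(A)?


Per alternative of A: FIRST(S) = {b, ε}; FIRST(b) = {b}
FIRST(A) = {b, ε}


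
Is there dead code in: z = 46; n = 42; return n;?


z is assigned but never read
Dead: 'z = 46'


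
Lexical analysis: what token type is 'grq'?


Pattern: letter/underscore followed by alphanumerics, not a keyword
Type: IDENTIFIER


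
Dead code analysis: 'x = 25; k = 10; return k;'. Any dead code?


x is assigned but never read
Dead: 'x = 25'


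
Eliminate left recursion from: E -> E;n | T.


Left-recursive alternatives: E;n; non-recursive: T
Introduce E': E -> TE', E' -> ;nE' | ε


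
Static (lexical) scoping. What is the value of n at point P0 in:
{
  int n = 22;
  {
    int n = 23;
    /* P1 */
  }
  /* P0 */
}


n declared in the same block as P0
n = 22


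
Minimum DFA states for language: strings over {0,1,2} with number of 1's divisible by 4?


Track (count of 1) mod 4: states 0..3, accept at 0
Minimal DFA: 4 states


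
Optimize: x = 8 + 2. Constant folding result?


8 + 2 = 10 at compile time
Optimized: x = 10


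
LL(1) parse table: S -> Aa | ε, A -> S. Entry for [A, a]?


For [A, a]: 'a' ∈ FIRST(S)
Entry: A -> S


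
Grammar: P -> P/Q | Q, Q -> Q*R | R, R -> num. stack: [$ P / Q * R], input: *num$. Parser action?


handle 'Q*R' on top
Action: reduce (Q -> Q*R)


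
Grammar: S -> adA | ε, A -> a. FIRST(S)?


Per alternative of S: FIRST(adA) = {a}; FIRST(ε) = {ε}
FIRST(S) = {a, ε}


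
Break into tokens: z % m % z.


Scan left to right, longest-match per lexeme
Tokens: ID(z), OP(%), ID(m), OP(%), ID(z)


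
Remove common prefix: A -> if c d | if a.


Common prefix: 'if'
Factored: A -> if A', A' -> c d | a


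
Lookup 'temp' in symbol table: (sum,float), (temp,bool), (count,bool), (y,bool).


Lookup 'temp' → type bool


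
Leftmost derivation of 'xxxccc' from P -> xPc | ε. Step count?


Derivation: P => xPc => xxPcc => xxxPccc => xxxccc
Steps: 4


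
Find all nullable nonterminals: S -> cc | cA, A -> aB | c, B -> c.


A nonterminal is nullable iff some alternative derives ε (directly, or every symbol in it is nullable)
Nullable: {}


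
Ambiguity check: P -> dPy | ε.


balanced d^n…y^n: each string has a unique parse
Unambiguous


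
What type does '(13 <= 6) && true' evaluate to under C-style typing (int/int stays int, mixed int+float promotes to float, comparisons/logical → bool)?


Operand types: bool && bool
Rule: logical operators take bool operands and yield bool
Result type: bool


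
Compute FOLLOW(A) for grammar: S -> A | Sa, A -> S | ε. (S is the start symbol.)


$ ∈ FOLLOW(S). For each A -> αBβ: add FIRST(β)\{ε} to FOLLOW(B); if β nullable, add FOLLOW(A).
FOLLOW(A) = {$, a}


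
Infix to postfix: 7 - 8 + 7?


Left to right (same or higher precedence on left)
Postfix: 7 8 - 7 +


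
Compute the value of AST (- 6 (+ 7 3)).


Evaluate inner: (+ 7 3) = 10
Evaluate root: (- 6 10) = -4
Result: -4


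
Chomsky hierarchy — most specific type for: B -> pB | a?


Right-linear: every RHS is a terminal or a terminal followed by one nonterminal
Classification: Type 3 (Regular)


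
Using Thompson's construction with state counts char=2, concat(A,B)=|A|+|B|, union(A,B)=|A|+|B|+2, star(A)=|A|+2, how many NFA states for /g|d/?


Syntax tree has 2 char leaf(s), 1 union(s), 0 star(s)
chars contribute 2×2 = 4; each union adds +2; each star adds +2
Total: 4 + 2 + 0 = 6 states


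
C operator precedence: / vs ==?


'/' is multiplicative (level 10); '==' is equality (level 6)
Higher level binds tighter
'/' has higher precedence than '=='


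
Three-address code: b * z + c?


Break into single-operator statements:
t1 = b * z
t2 = t1 + c


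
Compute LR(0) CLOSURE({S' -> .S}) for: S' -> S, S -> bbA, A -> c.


Start: S' -> .S
For each item with dot before a nonterminal B, add B -> .γ for every B-production
Closure: [S' -> .S, S -> .bbA]


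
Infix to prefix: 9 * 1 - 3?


left-to-right (same/higher precedence on left): tree is (- (* 9 1) 3)
Prefix: - * 9 1 3


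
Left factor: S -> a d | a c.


Common prefix: 'a'
Factored: S -> a S', S' -> d | c


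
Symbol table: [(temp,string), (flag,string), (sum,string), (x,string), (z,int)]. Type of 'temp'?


Lookup 'temp' → type string


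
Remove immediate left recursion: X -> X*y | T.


Left-recursive alternatives: X*y; non-recursive: T
Introduce X': X -> TX', X' -> *yX' | ε


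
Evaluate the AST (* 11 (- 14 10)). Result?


Evaluate inner: (- 14 10) = 4
Evaluate root: (* 11 4) = 44
Result: 44


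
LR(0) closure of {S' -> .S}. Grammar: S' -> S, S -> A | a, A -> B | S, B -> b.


Start: S' -> .S
For each item with dot before a nonterminal B, add B -> .γ for every B-production
Closure: [S' -> .S, S -> .A, S -> .a, A -> .B, A -> .S, B -> .b]


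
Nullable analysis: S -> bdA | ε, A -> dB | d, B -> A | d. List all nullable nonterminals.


A nonterminal is nullable iff some alternative derives ε (directly, or every symbol in it is nullable)
Nullable: {S}


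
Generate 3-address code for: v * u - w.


Break into single-operator statements:
t1 = v * u
t2 = t1 - w


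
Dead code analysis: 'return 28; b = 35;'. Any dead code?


statement follows a return and is unreachable
Dead: 'b = 35'


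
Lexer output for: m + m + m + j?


Scan left to right, longest-match per lexeme
Tokens: ID(m), OP(+), ID(m), OP(+), ID(m), OP(+), ID(j)


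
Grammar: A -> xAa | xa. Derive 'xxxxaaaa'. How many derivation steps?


Derivation: A => xAa => xxAaa => xxxAaaa => xxxxaaaa
Steps: 4
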